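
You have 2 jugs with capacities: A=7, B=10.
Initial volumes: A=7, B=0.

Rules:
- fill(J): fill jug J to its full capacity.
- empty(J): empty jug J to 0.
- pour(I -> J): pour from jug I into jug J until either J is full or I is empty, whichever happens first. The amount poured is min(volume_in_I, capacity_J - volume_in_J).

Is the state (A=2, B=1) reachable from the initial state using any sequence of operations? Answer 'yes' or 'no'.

Answer: no

Derivation:
BFS explored all 34 reachable states.
Reachable set includes: (0,0), (0,1), (0,2), (0,3), (0,4), (0,5), (0,6), (0,7), (0,8), (0,9), (0,10), (1,0) ...
Target (A=2, B=1) not in reachable set → no.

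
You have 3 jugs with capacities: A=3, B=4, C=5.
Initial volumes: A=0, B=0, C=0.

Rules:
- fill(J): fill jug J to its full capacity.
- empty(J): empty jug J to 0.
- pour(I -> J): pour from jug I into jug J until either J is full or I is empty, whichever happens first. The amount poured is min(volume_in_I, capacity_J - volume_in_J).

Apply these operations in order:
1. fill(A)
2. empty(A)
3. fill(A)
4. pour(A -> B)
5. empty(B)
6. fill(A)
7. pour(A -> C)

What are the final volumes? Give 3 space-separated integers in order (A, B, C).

Answer: 0 0 3

Derivation:
Step 1: fill(A) -> (A=3 B=0 C=0)
Step 2: empty(A) -> (A=0 B=0 C=0)
Step 3: fill(A) -> (A=3 B=0 C=0)
Step 4: pour(A -> B) -> (A=0 B=3 C=0)
Step 5: empty(B) -> (A=0 B=0 C=0)
Step 6: fill(A) -> (A=3 B=0 C=0)
Step 7: pour(A -> C) -> (A=0 B=0 C=3)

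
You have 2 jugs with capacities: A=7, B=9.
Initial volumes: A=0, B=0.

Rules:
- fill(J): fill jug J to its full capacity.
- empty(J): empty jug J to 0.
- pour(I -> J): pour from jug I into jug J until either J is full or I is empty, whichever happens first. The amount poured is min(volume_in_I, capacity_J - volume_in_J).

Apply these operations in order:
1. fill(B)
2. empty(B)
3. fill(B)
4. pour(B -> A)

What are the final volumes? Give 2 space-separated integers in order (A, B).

Answer: 7 2

Derivation:
Step 1: fill(B) -> (A=0 B=9)
Step 2: empty(B) -> (A=0 B=0)
Step 3: fill(B) -> (A=0 B=9)
Step 4: pour(B -> A) -> (A=7 B=2)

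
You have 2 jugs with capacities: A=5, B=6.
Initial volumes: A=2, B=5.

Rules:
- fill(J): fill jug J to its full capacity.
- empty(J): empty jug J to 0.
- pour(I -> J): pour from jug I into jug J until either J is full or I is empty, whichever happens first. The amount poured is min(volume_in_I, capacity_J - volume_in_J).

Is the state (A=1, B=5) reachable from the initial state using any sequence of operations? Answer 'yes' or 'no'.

BFS explored all 23 reachable states.
Reachable set includes: (0,0), (0,1), (0,2), (0,3), (0,4), (0,5), (0,6), (1,0), (1,6), (2,0), (2,5), (2,6) ...
Target (A=1, B=5) not in reachable set → no.

Answer: no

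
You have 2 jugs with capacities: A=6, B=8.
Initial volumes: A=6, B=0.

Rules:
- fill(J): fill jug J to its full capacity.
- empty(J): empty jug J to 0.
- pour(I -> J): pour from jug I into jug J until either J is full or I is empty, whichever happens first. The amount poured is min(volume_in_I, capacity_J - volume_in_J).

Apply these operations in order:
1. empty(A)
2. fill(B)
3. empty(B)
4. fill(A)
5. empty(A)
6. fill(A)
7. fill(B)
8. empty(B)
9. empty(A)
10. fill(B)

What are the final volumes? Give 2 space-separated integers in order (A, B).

Answer: 0 8

Derivation:
Step 1: empty(A) -> (A=0 B=0)
Step 2: fill(B) -> (A=0 B=8)
Step 3: empty(B) -> (A=0 B=0)
Step 4: fill(A) -> (A=6 B=0)
Step 5: empty(A) -> (A=0 B=0)
Step 6: fill(A) -> (A=6 B=0)
Step 7: fill(B) -> (A=6 B=8)
Step 8: empty(B) -> (A=6 B=0)
Step 9: empty(A) -> (A=0 B=0)
Step 10: fill(B) -> (A=0 B=8)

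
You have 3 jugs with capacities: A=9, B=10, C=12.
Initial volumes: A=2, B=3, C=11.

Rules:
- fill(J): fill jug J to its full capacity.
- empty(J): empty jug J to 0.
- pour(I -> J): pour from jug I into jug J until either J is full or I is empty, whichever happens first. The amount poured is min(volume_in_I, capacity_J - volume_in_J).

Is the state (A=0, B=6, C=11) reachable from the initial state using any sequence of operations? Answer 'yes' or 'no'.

BFS from (A=2, B=3, C=11):
  1. pour(B -> A) -> (A=5 B=0 C=11)
  2. fill(B) -> (A=5 B=10 C=11)
  3. pour(B -> A) -> (A=9 B=6 C=11)
  4. empty(A) -> (A=0 B=6 C=11)
Target reached → yes.

Answer: yes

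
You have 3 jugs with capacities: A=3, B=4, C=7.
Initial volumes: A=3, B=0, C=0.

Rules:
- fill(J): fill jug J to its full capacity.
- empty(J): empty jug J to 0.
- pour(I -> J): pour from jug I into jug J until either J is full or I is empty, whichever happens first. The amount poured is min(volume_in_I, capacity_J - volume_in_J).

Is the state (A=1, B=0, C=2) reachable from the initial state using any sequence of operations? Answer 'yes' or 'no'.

Answer: yes

Derivation:
BFS from (A=3, B=0, C=0):
  1. fill(B) -> (A=3 B=4 C=0)
  2. pour(A -> C) -> (A=0 B=4 C=3)
  3. pour(B -> A) -> (A=3 B=1 C=3)
  4. pour(A -> C) -> (A=0 B=1 C=6)
  5. pour(B -> A) -> (A=1 B=0 C=6)
  6. pour(C -> B) -> (A=1 B=4 C=2)
  7. empty(B) -> (A=1 B=0 C=2)
Target reached → yes.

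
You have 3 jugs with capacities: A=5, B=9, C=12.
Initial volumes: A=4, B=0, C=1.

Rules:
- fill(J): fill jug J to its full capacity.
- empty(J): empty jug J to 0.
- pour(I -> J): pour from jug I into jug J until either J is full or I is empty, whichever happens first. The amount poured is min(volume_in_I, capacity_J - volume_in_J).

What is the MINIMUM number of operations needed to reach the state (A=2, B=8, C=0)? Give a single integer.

BFS from (A=4, B=0, C=1). One shortest path:
  1. fill(B) -> (A=4 B=9 C=1)
  2. empty(C) -> (A=4 B=9 C=0)
  3. pour(B -> C) -> (A=4 B=0 C=9)
  4. fill(B) -> (A=4 B=9 C=9)
  5. pour(B -> A) -> (A=5 B=8 C=9)
  6. pour(A -> C) -> (A=2 B=8 C=12)
  7. empty(C) -> (A=2 B=8 C=0)
Reached target in 7 moves.

Answer: 7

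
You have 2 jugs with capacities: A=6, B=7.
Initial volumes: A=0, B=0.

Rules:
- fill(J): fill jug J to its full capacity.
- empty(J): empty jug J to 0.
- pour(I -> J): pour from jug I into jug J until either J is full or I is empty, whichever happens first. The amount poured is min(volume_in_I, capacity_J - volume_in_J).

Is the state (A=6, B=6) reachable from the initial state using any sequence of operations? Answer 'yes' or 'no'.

Answer: yes

Derivation:
BFS from (A=0, B=0):
  1. fill(A) -> (A=6 B=0)
  2. pour(A -> B) -> (A=0 B=6)
  3. fill(A) -> (A=6 B=6)
Target reached → yes.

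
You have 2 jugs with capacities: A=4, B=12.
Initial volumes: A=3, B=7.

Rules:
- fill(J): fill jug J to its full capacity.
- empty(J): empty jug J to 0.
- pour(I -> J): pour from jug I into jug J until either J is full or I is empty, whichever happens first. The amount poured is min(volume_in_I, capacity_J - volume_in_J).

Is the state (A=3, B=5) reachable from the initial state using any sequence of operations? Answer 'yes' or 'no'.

Answer: no

Derivation:
BFS explored all 25 reachable states.
Reachable set includes: (0,0), (0,2), (0,3), (0,4), (0,6), (0,7), (0,8), (0,10), (0,11), (0,12), (2,0), (2,12) ...
Target (A=3, B=5) not in reachable set → no.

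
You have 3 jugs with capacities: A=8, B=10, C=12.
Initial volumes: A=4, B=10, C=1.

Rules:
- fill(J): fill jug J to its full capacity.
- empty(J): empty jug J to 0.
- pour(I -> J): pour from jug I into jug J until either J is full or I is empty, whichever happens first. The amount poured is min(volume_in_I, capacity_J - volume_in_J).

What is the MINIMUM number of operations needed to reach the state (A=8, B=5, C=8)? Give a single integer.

Answer: 6

Derivation:
BFS from (A=4, B=10, C=1). One shortest path:
  1. empty(B) -> (A=4 B=0 C=1)
  2. pour(A -> B) -> (A=0 B=4 C=1)
  3. fill(A) -> (A=8 B=4 C=1)
  4. pour(C -> B) -> (A=8 B=5 C=0)
  5. pour(A -> C) -> (A=0 B=5 C=8)
  6. fill(A) -> (A=8 B=5 C=8)
Reached target in 6 moves.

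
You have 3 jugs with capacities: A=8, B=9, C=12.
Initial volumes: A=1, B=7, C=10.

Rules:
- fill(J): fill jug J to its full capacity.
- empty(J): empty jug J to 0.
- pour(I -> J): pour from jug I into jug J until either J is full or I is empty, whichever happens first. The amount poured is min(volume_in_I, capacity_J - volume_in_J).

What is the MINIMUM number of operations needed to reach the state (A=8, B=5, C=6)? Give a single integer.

Answer: 7

Derivation:
BFS from (A=1, B=7, C=10). One shortest path:
  1. fill(C) -> (A=1 B=7 C=12)
  2. pour(C -> A) -> (A=8 B=7 C=5)
  3. pour(A -> B) -> (A=6 B=9 C=5)
  4. empty(B) -> (A=6 B=0 C=5)
  5. pour(C -> B) -> (A=6 B=5 C=0)
  6. pour(A -> C) -> (A=0 B=5 C=6)
  7. fill(A) -> (A=8 B=5 C=6)
Reached target in 7 moves.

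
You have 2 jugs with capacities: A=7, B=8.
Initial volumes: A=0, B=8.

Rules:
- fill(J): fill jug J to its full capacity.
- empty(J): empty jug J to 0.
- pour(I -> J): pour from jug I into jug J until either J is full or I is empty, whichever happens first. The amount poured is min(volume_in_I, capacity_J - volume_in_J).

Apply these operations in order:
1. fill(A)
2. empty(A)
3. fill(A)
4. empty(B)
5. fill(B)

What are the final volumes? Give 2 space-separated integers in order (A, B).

Answer: 7 8

Derivation:
Step 1: fill(A) -> (A=7 B=8)
Step 2: empty(A) -> (A=0 B=8)
Step 3: fill(A) -> (A=7 B=8)
Step 4: empty(B) -> (A=7 B=0)
Step 5: fill(B) -> (A=7 B=8)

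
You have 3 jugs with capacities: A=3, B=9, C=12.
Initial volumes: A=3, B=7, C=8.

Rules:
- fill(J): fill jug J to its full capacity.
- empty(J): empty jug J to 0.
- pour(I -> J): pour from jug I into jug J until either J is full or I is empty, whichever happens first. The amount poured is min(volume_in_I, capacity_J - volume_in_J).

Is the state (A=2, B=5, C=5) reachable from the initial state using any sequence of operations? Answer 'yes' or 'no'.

BFS explored all 268 reachable states.
Reachable set includes: (0,0,0), (0,0,1), (0,0,2), (0,0,3), (0,0,4), (0,0,5), (0,0,6), (0,0,7), (0,0,8), (0,0,9), (0,0,10), (0,0,11) ...
Target (A=2, B=5, C=5) not in reachable set → no.

Answer: no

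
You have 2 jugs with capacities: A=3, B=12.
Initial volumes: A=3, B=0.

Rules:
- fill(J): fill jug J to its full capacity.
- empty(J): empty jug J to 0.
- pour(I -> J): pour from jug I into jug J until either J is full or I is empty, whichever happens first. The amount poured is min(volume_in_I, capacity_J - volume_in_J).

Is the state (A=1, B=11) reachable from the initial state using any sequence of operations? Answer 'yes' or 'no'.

BFS explored all 10 reachable states.
Reachable set includes: (0,0), (0,3), (0,6), (0,9), (0,12), (3,0), (3,3), (3,6), (3,9), (3,12)
Target (A=1, B=11) not in reachable set → no.

Answer: no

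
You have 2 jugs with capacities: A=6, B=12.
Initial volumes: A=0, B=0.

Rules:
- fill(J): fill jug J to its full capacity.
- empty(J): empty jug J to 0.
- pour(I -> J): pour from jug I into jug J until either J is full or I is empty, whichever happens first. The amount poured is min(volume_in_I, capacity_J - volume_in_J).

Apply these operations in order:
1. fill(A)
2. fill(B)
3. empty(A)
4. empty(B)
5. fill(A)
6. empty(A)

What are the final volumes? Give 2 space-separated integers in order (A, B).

Answer: 0 0

Derivation:
Step 1: fill(A) -> (A=6 B=0)
Step 2: fill(B) -> (A=6 B=12)
Step 3: empty(A) -> (A=0 B=12)
Step 4: empty(B) -> (A=0 B=0)
Step 5: fill(A) -> (A=6 B=0)
Step 6: empty(A) -> (A=0 B=0)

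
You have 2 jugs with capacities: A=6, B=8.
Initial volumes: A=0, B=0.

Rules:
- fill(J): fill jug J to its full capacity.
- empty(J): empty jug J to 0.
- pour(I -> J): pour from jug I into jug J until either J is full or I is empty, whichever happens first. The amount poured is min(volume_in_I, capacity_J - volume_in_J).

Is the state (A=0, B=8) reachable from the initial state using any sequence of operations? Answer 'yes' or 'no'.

BFS from (A=0, B=0):
  1. fill(B) -> (A=0 B=8)
Target reached → yes.

Answer: yes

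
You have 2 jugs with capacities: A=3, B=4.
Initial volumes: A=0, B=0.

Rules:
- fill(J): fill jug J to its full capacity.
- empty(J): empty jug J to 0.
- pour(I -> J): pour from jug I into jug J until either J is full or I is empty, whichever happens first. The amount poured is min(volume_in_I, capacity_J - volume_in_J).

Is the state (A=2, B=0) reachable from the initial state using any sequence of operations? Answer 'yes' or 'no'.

BFS from (A=0, B=0):
  1. fill(A) -> (A=3 B=0)
  2. pour(A -> B) -> (A=0 B=3)
  3. fill(A) -> (A=3 B=3)
  4. pour(A -> B) -> (A=2 B=4)
  5. empty(B) -> (A=2 B=0)
Target reached → yes.

Answer: yes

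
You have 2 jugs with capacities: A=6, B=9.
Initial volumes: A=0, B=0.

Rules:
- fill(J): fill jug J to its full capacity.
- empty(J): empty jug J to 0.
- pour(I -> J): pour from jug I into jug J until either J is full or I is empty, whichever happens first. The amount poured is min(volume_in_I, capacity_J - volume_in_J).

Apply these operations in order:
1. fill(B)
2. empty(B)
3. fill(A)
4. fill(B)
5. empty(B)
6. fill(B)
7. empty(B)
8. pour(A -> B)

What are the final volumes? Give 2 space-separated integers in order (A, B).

Step 1: fill(B) -> (A=0 B=9)
Step 2: empty(B) -> (A=0 B=0)
Step 3: fill(A) -> (A=6 B=0)
Step 4: fill(B) -> (A=6 B=9)
Step 5: empty(B) -> (A=6 B=0)
Step 6: fill(B) -> (A=6 B=9)
Step 7: empty(B) -> (A=6 B=0)
Step 8: pour(A -> B) -> (A=0 B=6)

Answer: 0 6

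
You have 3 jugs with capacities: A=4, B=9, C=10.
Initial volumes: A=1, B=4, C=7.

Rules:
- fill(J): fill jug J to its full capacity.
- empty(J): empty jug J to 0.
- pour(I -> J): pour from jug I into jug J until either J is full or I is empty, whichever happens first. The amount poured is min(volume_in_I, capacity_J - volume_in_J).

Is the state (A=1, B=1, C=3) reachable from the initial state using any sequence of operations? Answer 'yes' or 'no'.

BFS explored all 335 reachable states.
Reachable set includes: (0,0,0), (0,0,1), (0,0,2), (0,0,3), (0,0,4), (0,0,5), (0,0,6), (0,0,7), (0,0,8), (0,0,9), (0,0,10), (0,1,0) ...
Target (A=1, B=1, C=3) not in reachable set → no.

Answer: no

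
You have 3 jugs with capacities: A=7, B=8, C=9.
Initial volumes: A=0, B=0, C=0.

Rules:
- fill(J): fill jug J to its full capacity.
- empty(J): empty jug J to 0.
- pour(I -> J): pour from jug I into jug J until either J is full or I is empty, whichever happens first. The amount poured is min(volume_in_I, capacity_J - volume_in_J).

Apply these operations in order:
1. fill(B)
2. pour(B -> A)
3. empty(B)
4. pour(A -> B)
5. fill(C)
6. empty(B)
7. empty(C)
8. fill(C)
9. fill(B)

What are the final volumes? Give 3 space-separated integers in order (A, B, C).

Step 1: fill(B) -> (A=0 B=8 C=0)
Step 2: pour(B -> A) -> (A=7 B=1 C=0)
Step 3: empty(B) -> (A=7 B=0 C=0)
Step 4: pour(A -> B) -> (A=0 B=7 C=0)
Step 5: fill(C) -> (A=0 B=7 C=9)
Step 6: empty(B) -> (A=0 B=0 C=9)
Step 7: empty(C) -> (A=0 B=0 C=0)
Step 8: fill(C) -> (A=0 B=0 C=9)
Step 9: fill(B) -> (A=0 B=8 C=9)

Answer: 0 8 9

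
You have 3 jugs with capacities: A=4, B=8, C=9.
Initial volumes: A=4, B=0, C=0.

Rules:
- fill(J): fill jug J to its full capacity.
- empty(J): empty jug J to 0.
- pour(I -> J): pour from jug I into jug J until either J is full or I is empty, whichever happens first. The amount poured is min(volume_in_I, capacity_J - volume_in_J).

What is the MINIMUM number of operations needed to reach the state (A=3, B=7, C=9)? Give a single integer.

BFS from (A=4, B=0, C=0). One shortest path:
  1. fill(B) -> (A=4 B=8 C=0)
  2. pour(B -> C) -> (A=4 B=0 C=8)
  3. fill(B) -> (A=4 B=8 C=8)
  4. pour(A -> C) -> (A=3 B=8 C=9)
  5. empty(C) -> (A=3 B=8 C=0)
  6. pour(B -> C) -> (A=3 B=0 C=8)
  7. fill(B) -> (A=3 B=8 C=8)
  8. pour(B -> C) -> (A=3 B=7 C=9)
Reached target in 8 moves.

Answer: 8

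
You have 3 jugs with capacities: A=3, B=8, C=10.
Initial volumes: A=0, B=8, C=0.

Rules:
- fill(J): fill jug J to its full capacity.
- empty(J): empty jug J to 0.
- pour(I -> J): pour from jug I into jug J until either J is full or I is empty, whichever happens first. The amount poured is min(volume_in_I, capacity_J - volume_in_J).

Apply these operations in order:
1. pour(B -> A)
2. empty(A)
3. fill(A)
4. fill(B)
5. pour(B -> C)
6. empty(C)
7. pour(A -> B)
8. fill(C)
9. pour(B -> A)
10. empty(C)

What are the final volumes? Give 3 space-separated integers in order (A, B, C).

Step 1: pour(B -> A) -> (A=3 B=5 C=0)
Step 2: empty(A) -> (A=0 B=5 C=0)
Step 3: fill(A) -> (A=3 B=5 C=0)
Step 4: fill(B) -> (A=3 B=8 C=0)
Step 5: pour(B -> C) -> (A=3 B=0 C=8)
Step 6: empty(C) -> (A=3 B=0 C=0)
Step 7: pour(A -> B) -> (A=0 B=3 C=0)
Step 8: fill(C) -> (A=0 B=3 C=10)
Step 9: pour(B -> A) -> (A=3 B=0 C=10)
Step 10: empty(C) -> (A=3 B=0 C=0)

Answer: 3 0 0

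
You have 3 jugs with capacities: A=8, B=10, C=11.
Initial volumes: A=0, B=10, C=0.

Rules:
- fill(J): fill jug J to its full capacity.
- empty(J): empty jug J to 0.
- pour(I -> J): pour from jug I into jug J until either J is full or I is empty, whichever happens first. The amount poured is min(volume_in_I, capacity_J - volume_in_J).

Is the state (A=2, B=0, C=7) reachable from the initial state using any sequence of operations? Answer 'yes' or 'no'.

Answer: yes

Derivation:
BFS from (A=0, B=10, C=0):
  1. pour(B -> A) -> (A=8 B=2 C=0)
  2. pour(A -> C) -> (A=0 B=2 C=8)
  3. pour(B -> A) -> (A=2 B=0 C=8)
  4. fill(B) -> (A=2 B=10 C=8)
  5. pour(B -> C) -> (A=2 B=7 C=11)
  6. empty(C) -> (A=2 B=7 C=0)
  7. pour(B -> C) -> (A=2 B=0 C=7)
Target reached → yes.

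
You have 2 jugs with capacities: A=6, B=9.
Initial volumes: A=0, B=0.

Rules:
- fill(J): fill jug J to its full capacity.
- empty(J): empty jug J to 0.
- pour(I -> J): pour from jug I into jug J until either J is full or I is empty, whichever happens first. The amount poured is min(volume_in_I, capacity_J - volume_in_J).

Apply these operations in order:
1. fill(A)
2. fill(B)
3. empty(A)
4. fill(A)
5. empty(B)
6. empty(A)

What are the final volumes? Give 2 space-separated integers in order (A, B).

Step 1: fill(A) -> (A=6 B=0)
Step 2: fill(B) -> (A=6 B=9)
Step 3: empty(A) -> (A=0 B=9)
Step 4: fill(A) -> (A=6 B=9)
Step 5: empty(B) -> (A=6 B=0)
Step 6: empty(A) -> (A=0 B=0)

Answer: 0 0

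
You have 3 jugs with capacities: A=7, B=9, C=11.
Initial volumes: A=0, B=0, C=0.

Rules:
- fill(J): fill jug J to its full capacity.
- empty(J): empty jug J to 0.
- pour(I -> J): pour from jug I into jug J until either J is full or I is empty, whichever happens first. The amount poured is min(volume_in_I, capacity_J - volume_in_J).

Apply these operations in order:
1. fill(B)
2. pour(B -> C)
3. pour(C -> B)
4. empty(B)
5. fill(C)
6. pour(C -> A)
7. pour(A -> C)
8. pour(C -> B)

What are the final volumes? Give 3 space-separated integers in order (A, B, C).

Answer: 0 9 2

Derivation:
Step 1: fill(B) -> (A=0 B=9 C=0)
Step 2: pour(B -> C) -> (A=0 B=0 C=9)
Step 3: pour(C -> B) -> (A=0 B=9 C=0)
Step 4: empty(B) -> (A=0 B=0 C=0)
Step 5: fill(C) -> (A=0 B=0 C=11)
Step 6: pour(C -> A) -> (A=7 B=0 C=4)
Step 7: pour(A -> C) -> (A=0 B=0 C=11)
Step 8: pour(C -> B) -> (A=0 B=9 C=2)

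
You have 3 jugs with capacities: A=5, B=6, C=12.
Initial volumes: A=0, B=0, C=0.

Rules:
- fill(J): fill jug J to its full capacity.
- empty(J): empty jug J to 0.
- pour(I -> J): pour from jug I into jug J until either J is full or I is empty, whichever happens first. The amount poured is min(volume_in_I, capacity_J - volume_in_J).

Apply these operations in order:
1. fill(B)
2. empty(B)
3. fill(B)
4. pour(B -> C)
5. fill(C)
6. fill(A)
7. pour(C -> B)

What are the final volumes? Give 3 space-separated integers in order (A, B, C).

Step 1: fill(B) -> (A=0 B=6 C=0)
Step 2: empty(B) -> (A=0 B=0 C=0)
Step 3: fill(B) -> (A=0 B=6 C=0)
Step 4: pour(B -> C) -> (A=0 B=0 C=6)
Step 5: fill(C) -> (A=0 B=0 C=12)
Step 6: fill(A) -> (A=5 B=0 C=12)
Step 7: pour(C -> B) -> (A=5 B=6 C=6)

Answer: 5 6 6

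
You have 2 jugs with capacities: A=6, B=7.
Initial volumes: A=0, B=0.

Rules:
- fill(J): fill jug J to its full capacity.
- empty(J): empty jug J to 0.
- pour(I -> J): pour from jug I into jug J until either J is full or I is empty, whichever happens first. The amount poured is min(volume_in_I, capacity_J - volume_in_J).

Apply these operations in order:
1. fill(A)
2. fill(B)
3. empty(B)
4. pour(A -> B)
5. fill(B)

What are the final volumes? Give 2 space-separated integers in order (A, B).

Step 1: fill(A) -> (A=6 B=0)
Step 2: fill(B) -> (A=6 B=7)
Step 3: empty(B) -> (A=6 B=0)
Step 4: pour(A -> B) -> (A=0 B=6)
Step 5: fill(B) -> (A=0 B=7)

Answer: 0 7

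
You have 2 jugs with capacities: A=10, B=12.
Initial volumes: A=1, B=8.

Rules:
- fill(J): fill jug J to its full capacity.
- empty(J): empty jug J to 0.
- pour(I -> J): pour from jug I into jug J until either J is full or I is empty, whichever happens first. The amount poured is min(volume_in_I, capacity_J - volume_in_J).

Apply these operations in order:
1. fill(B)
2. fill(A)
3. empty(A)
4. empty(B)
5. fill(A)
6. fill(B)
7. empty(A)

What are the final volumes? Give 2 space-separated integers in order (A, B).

Answer: 0 12

Derivation:
Step 1: fill(B) -> (A=1 B=12)
Step 2: fill(A) -> (A=10 B=12)
Step 3: empty(A) -> (A=0 B=12)
Step 4: empty(B) -> (A=0 B=0)
Step 5: fill(A) -> (A=10 B=0)
Step 6: fill(B) -> (A=10 B=12)
Step 7: empty(A) -> (A=0 B=12)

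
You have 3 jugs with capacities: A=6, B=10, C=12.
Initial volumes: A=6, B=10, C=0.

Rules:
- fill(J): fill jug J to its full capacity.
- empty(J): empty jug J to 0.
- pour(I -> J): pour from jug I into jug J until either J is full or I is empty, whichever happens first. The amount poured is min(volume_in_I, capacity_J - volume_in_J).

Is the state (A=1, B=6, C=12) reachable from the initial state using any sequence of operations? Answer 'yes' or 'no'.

BFS explored all 128 reachable states.
Reachable set includes: (0,0,0), (0,0,2), (0,0,4), (0,0,6), (0,0,8), (0,0,10), (0,0,12), (0,2,0), (0,2,2), (0,2,4), (0,2,6), (0,2,8) ...
Target (A=1, B=6, C=12) not in reachable set → no.

Answer: no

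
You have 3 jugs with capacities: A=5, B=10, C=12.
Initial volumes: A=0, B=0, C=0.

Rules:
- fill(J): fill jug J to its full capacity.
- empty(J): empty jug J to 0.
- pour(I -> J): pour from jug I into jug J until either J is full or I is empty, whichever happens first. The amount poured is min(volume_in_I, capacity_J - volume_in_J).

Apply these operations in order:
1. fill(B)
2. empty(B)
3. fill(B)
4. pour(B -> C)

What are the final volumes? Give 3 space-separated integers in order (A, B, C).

Answer: 0 0 10

Derivation:
Step 1: fill(B) -> (A=0 B=10 C=0)
Step 2: empty(B) -> (A=0 B=0 C=0)
Step 3: fill(B) -> (A=0 B=10 C=0)
Step 4: pour(B -> C) -> (A=0 B=0 C=10)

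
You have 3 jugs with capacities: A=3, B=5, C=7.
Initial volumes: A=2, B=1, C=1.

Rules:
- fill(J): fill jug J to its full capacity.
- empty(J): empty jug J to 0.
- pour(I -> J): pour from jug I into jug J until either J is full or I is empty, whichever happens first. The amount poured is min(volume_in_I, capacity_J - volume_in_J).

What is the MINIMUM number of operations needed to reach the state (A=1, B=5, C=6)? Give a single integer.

Answer: 5

Derivation:
BFS from (A=2, B=1, C=1). One shortest path:
  1. fill(A) -> (A=3 B=1 C=1)
  2. pour(A -> B) -> (A=0 B=4 C=1)
  3. pour(C -> A) -> (A=1 B=4 C=0)
  4. fill(C) -> (A=1 B=4 C=7)
  5. pour(C -> B) -> (A=1 B=5 C=6)
Reached target in 5 moves.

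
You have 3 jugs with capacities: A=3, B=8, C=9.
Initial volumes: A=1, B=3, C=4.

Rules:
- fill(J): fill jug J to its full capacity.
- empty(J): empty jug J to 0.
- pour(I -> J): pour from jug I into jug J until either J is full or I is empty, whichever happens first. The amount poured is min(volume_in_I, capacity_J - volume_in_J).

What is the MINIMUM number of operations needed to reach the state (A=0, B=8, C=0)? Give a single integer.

Answer: 2

Derivation:
BFS from (A=1, B=3, C=4). One shortest path:
  1. pour(A -> B) -> (A=0 B=4 C=4)
  2. pour(C -> B) -> (A=0 B=8 C=0)
Reached target in 2 moves.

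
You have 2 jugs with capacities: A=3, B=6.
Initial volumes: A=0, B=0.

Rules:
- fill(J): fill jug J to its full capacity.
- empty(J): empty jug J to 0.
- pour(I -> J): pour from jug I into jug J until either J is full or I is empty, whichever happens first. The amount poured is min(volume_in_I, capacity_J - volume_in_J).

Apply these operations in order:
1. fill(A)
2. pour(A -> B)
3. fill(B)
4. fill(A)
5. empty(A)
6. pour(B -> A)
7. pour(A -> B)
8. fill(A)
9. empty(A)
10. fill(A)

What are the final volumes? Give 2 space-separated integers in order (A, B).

Answer: 3 6

Derivation:
Step 1: fill(A) -> (A=3 B=0)
Step 2: pour(A -> B) -> (A=0 B=3)
Step 3: fill(B) -> (A=0 B=6)
Step 4: fill(A) -> (A=3 B=6)
Step 5: empty(A) -> (A=0 B=6)
Step 6: pour(B -> A) -> (A=3 B=3)
Step 7: pour(A -> B) -> (A=0 B=6)
Step 8: fill(A) -> (A=3 B=6)
Step 9: empty(A) -> (A=0 B=6)
Step 10: fill(A) -> (A=3 B=6)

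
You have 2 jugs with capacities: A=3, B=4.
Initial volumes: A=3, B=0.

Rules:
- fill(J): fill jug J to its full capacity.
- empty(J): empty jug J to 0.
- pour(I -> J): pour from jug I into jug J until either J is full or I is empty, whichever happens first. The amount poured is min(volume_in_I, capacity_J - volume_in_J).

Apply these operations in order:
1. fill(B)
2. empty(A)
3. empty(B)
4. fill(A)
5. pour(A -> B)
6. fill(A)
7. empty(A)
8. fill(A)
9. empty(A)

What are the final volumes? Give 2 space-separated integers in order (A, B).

Step 1: fill(B) -> (A=3 B=4)
Step 2: empty(A) -> (A=0 B=4)
Step 3: empty(B) -> (A=0 B=0)
Step 4: fill(A) -> (A=3 B=0)
Step 5: pour(A -> B) -> (A=0 B=3)
Step 6: fill(A) -> (A=3 B=3)
Step 7: empty(A) -> (A=0 B=3)
Step 8: fill(A) -> (A=3 B=3)
Step 9: empty(A) -> (A=0 B=3)

Answer: 0 3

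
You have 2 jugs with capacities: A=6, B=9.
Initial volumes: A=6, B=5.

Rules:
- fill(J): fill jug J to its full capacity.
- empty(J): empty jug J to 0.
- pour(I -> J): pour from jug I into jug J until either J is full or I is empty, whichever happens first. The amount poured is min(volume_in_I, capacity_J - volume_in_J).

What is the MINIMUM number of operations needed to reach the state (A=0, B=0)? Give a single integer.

BFS from (A=6, B=5). One shortest path:
  1. empty(A) -> (A=0 B=5)
  2. empty(B) -> (A=0 B=0)
Reached target in 2 moves.

Answer: 2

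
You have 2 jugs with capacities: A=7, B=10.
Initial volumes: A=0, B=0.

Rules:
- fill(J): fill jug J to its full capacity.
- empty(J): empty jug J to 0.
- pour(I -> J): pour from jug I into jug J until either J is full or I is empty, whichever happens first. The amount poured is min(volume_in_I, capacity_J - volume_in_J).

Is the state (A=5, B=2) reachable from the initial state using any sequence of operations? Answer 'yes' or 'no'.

Answer: no

Derivation:
BFS explored all 34 reachable states.
Reachable set includes: (0,0), (0,1), (0,2), (0,3), (0,4), (0,5), (0,6), (0,7), (0,8), (0,9), (0,10), (1,0) ...
Target (A=5, B=2) not in reachable set → no.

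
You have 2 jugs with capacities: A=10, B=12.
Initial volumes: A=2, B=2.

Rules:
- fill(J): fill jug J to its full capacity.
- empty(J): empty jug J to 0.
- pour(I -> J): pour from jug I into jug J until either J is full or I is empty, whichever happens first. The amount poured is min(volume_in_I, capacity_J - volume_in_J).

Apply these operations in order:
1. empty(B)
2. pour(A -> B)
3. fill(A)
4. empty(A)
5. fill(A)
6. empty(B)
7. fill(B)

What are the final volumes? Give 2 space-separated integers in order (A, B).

Answer: 10 12

Derivation:
Step 1: empty(B) -> (A=2 B=0)
Step 2: pour(A -> B) -> (A=0 B=2)
Step 3: fill(A) -> (A=10 B=2)
Step 4: empty(A) -> (A=0 B=2)
Step 5: fill(A) -> (A=10 B=2)
Step 6: empty(B) -> (A=10 B=0)
Step 7: fill(B) -> (A=10 B=12)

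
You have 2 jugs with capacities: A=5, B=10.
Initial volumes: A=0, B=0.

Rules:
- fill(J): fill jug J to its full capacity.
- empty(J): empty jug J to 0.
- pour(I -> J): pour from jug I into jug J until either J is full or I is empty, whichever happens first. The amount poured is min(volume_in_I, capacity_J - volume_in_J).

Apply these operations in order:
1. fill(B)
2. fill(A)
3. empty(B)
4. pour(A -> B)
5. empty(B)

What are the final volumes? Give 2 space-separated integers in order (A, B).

Step 1: fill(B) -> (A=0 B=10)
Step 2: fill(A) -> (A=5 B=10)
Step 3: empty(B) -> (A=5 B=0)
Step 4: pour(A -> B) -> (A=0 B=5)
Step 5: empty(B) -> (A=0 B=0)

Answer: 0 0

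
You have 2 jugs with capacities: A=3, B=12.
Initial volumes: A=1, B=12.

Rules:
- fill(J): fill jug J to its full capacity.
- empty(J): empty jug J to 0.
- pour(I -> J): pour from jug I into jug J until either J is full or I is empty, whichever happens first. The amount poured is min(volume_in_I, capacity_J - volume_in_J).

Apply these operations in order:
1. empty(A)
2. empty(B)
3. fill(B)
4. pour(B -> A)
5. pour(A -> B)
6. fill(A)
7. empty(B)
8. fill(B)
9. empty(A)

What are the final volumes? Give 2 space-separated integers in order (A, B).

Answer: 0 12

Derivation:
Step 1: empty(A) -> (A=0 B=12)
Step 2: empty(B) -> (A=0 B=0)
Step 3: fill(B) -> (A=0 B=12)
Step 4: pour(B -> A) -> (A=3 B=9)
Step 5: pour(A -> B) -> (A=0 B=12)
Step 6: fill(A) -> (A=3 B=12)
Step 7: empty(B) -> (A=3 B=0)
Step 8: fill(B) -> (A=3 B=12)
Step 9: empty(A) -> (A=0 B=12)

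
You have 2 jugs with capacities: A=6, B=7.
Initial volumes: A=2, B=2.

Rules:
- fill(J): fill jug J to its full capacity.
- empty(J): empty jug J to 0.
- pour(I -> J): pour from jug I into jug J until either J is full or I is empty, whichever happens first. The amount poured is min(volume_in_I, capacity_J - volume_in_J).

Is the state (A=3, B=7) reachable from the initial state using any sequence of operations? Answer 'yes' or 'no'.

BFS from (A=2, B=2):
  1. pour(A -> B) -> (A=0 B=4)
  2. fill(A) -> (A=6 B=4)
  3. pour(A -> B) -> (A=3 B=7)
Target reached → yes.

Answer: yes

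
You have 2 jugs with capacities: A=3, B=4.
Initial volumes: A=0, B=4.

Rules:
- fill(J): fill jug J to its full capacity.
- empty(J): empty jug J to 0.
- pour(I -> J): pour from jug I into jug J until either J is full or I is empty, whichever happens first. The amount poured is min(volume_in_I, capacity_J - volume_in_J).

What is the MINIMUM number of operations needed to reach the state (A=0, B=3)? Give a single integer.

Answer: 3

Derivation:
BFS from (A=0, B=4). One shortest path:
  1. fill(A) -> (A=3 B=4)
  2. empty(B) -> (A=3 B=0)
  3. pour(A -> B) -> (A=0 B=3)
Reached target in 3 moves.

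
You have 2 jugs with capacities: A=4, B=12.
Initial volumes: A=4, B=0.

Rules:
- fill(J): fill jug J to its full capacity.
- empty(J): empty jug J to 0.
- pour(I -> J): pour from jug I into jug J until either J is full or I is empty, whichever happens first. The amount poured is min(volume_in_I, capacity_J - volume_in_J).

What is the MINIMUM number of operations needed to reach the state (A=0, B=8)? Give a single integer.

BFS from (A=4, B=0). One shortest path:
  1. pour(A -> B) -> (A=0 B=4)
  2. fill(A) -> (A=4 B=4)
  3. pour(A -> B) -> (A=0 B=8)
Reached target in 3 moves.

Answer: 3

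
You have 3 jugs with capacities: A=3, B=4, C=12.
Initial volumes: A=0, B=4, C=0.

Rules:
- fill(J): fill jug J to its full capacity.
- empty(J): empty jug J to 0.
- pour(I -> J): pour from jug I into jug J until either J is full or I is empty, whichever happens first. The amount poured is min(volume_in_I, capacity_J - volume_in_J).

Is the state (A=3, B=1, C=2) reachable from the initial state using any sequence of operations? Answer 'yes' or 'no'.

Answer: yes

Derivation:
BFS from (A=0, B=4, C=0):
  1. fill(A) -> (A=3 B=4 C=0)
  2. empty(B) -> (A=3 B=0 C=0)
  3. pour(A -> B) -> (A=0 B=3 C=0)
  4. fill(A) -> (A=3 B=3 C=0)
  5. pour(A -> B) -> (A=2 B=4 C=0)
  6. pour(A -> C) -> (A=0 B=4 C=2)
  7. pour(B -> A) -> (A=3 B=1 C=2)
Target reached → yes.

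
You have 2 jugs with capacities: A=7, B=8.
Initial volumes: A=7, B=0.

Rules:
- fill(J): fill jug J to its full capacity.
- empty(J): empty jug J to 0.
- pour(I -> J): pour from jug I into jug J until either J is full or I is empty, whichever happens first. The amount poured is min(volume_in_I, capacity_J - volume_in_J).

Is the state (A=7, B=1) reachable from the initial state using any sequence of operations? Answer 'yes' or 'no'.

BFS from (A=7, B=0):
  1. empty(A) -> (A=0 B=0)
  2. fill(B) -> (A=0 B=8)
  3. pour(B -> A) -> (A=7 B=1)
Target reached → yes.

Answer: yes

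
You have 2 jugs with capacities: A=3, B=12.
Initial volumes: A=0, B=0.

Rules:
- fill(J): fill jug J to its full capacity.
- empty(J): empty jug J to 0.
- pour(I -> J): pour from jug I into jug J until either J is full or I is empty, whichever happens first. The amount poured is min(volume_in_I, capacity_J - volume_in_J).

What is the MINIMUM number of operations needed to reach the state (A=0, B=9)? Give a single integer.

BFS from (A=0, B=0). One shortest path:
  1. fill(B) -> (A=0 B=12)
  2. pour(B -> A) -> (A=3 B=9)
  3. empty(A) -> (A=0 B=9)
Reached target in 3 moves.

Answer: 3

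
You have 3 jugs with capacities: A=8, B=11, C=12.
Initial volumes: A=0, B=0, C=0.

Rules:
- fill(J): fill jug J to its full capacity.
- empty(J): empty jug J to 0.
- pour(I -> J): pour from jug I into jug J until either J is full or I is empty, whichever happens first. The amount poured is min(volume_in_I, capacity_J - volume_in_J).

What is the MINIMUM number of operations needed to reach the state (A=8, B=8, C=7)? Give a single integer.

BFS from (A=0, B=0, C=0). One shortest path:
  1. fill(B) -> (A=0 B=11 C=0)
  2. pour(B -> A) -> (A=8 B=3 C=0)
  3. pour(A -> C) -> (A=0 B=3 C=8)
  4. pour(B -> A) -> (A=3 B=0 C=8)
  5. pour(C -> B) -> (A=3 B=8 C=0)
  6. fill(C) -> (A=3 B=8 C=12)
  7. pour(C -> A) -> (A=8 B=8 C=7)
Reached target in 7 moves.

Answer: 7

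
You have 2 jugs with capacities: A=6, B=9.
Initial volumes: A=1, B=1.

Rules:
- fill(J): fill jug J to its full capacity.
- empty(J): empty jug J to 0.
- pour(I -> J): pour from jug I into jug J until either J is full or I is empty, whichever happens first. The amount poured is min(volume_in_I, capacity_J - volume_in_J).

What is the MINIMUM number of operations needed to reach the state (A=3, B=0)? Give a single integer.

BFS from (A=1, B=1). One shortest path:
  1. empty(A) -> (A=0 B=1)
  2. fill(B) -> (A=0 B=9)
  3. pour(B -> A) -> (A=6 B=3)
  4. empty(A) -> (A=0 B=3)
  5. pour(B -> A) -> (A=3 B=0)
Reached target in 5 moves.

Answer: 5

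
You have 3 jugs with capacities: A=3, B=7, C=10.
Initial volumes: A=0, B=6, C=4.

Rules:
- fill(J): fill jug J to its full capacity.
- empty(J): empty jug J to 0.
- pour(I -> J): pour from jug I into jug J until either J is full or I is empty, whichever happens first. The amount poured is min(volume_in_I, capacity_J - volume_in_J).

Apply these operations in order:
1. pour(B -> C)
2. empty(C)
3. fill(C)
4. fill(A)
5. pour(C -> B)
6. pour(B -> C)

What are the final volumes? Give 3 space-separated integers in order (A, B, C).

Step 1: pour(B -> C) -> (A=0 B=0 C=10)
Step 2: empty(C) -> (A=0 B=0 C=0)
Step 3: fill(C) -> (A=0 B=0 C=10)
Step 4: fill(A) -> (A=3 B=0 C=10)
Step 5: pour(C -> B) -> (A=3 B=7 C=3)
Step 6: pour(B -> C) -> (A=3 B=0 C=10)

Answer: 3 0 10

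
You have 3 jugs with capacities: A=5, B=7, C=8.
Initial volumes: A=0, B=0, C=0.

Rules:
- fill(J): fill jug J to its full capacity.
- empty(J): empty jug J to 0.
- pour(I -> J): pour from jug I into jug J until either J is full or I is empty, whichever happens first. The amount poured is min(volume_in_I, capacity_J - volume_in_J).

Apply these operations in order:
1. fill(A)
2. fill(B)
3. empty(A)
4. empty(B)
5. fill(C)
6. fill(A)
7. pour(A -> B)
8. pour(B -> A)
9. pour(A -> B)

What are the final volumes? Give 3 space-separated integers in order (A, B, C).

Step 1: fill(A) -> (A=5 B=0 C=0)
Step 2: fill(B) -> (A=5 B=7 C=0)
Step 3: empty(A) -> (A=0 B=7 C=0)
Step 4: empty(B) -> (A=0 B=0 C=0)
Step 5: fill(C) -> (A=0 B=0 C=8)
Step 6: fill(A) -> (A=5 B=0 C=8)
Step 7: pour(A -> B) -> (A=0 B=5 C=8)
Step 8: pour(B -> A) -> (A=5 B=0 C=8)
Step 9: pour(A -> B) -> (A=0 B=5 C=8)

Answer: 0 5 8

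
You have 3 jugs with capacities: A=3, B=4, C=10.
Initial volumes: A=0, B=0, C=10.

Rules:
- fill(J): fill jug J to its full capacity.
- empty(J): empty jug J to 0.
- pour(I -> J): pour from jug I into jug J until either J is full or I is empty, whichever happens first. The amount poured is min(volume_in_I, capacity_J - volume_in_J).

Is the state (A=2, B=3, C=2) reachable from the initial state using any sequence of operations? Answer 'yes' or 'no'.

BFS explored all 166 reachable states.
Reachable set includes: (0,0,0), (0,0,1), (0,0,2), (0,0,3), (0,0,4), (0,0,5), (0,0,6), (0,0,7), (0,0,8), (0,0,9), (0,0,10), (0,1,0) ...
Target (A=2, B=3, C=2) not in reachable set → no.

Answer: no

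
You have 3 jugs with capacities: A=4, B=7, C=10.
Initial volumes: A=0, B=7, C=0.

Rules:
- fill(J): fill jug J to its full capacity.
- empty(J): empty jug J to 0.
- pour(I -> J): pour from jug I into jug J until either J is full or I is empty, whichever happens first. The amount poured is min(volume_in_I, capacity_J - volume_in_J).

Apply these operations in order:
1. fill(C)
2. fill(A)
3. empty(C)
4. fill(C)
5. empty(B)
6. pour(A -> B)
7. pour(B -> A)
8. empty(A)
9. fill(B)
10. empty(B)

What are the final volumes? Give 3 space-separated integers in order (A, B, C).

Answer: 0 0 10

Derivation:
Step 1: fill(C) -> (A=0 B=7 C=10)
Step 2: fill(A) -> (A=4 B=7 C=10)
Step 3: empty(C) -> (A=4 B=7 C=0)
Step 4: fill(C) -> (A=4 B=7 C=10)
Step 5: empty(B) -> (A=4 B=0 C=10)
Step 6: pour(A -> B) -> (A=0 B=4 C=10)
Step 7: pour(B -> A) -> (A=4 B=0 C=10)
Step 8: empty(A) -> (A=0 B=0 C=10)
Step 9: fill(B) -> (A=0 B=7 C=10)
Step 10: empty(B) -> (A=0 B=0 C=10)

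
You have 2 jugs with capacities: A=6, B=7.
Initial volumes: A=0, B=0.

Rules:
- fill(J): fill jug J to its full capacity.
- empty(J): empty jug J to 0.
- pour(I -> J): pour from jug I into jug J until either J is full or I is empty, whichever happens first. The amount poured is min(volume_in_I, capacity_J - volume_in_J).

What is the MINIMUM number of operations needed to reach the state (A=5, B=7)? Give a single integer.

Answer: 4

Derivation:
BFS from (A=0, B=0). One shortest path:
  1. fill(A) -> (A=6 B=0)
  2. pour(A -> B) -> (A=0 B=6)
  3. fill(A) -> (A=6 B=6)
  4. pour(A -> B) -> (A=5 B=7)
Reached target in 4 moves.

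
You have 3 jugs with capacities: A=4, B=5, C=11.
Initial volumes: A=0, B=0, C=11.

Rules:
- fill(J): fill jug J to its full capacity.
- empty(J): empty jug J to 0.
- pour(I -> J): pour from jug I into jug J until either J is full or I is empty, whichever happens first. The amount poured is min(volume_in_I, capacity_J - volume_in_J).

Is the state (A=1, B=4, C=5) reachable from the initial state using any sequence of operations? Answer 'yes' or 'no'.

Answer: no

Derivation:
BFS explored all 240 reachable states.
Reachable set includes: (0,0,0), (0,0,1), (0,0,2), (0,0,3), (0,0,4), (0,0,5), (0,0,6), (0,0,7), (0,0,8), (0,0,9), (0,0,10), (0,0,11) ...
Target (A=1, B=4, C=5) not in reachable set → no.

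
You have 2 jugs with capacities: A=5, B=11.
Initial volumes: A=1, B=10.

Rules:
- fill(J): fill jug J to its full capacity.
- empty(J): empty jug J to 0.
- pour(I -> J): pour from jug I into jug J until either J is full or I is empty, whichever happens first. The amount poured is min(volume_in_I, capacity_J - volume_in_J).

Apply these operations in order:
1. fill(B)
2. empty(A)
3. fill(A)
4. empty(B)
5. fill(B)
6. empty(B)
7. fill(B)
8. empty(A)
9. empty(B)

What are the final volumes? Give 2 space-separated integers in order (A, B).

Step 1: fill(B) -> (A=1 B=11)
Step 2: empty(A) -> (A=0 B=11)
Step 3: fill(A) -> (A=5 B=11)
Step 4: empty(B) -> (A=5 B=0)
Step 5: fill(B) -> (A=5 B=11)
Step 6: empty(B) -> (A=5 B=0)
Step 7: fill(B) -> (A=5 B=11)
Step 8: empty(A) -> (A=0 B=11)
Step 9: empty(B) -> (A=0 B=0)

Answer: 0 0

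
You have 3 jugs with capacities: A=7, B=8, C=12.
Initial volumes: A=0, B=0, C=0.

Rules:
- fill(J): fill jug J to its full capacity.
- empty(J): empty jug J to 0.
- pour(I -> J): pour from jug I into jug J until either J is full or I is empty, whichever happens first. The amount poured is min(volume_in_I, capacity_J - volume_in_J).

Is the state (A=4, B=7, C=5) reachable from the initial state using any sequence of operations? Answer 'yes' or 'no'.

BFS explored all 474 reachable states.
Reachable set includes: (0,0,0), (0,0,1), (0,0,2), (0,0,3), (0,0,4), (0,0,5), (0,0,6), (0,0,7), (0,0,8), (0,0,9), (0,0,10), (0,0,11) ...
Target (A=4, B=7, C=5) not in reachable set → no.

Answer: no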